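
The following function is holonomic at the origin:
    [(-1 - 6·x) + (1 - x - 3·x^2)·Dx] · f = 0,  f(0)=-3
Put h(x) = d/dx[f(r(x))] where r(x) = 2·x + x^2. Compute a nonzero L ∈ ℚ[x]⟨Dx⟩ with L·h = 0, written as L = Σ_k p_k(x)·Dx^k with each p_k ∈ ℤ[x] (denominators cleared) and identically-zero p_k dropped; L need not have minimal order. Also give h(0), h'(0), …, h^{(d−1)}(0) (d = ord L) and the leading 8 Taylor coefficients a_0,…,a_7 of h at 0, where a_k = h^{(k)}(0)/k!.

f: a_k = -3, -3, -12, -21, -57, -120, -291, -651, …
L₀ from L_f via x↦r, Dx↦r'^{-1}Dx.
Derive L from L₀ (diff closure).
L = (17 + 114·x + 597·x^2 + 1260·x^3 + 1215·x^4 + 540·x^5 + 90·x^6) + (-1 - 11·x + 21·x^2 + 211·x^3 + 405·x^4 + 333·x^5 + 126·x^6 + 18·x^7)·Dx  (order 1).
h: a_k = -6, -102, -648, -4704, -28950, -177678, -1044792, -6051912, …
ICs: h(0) = -6.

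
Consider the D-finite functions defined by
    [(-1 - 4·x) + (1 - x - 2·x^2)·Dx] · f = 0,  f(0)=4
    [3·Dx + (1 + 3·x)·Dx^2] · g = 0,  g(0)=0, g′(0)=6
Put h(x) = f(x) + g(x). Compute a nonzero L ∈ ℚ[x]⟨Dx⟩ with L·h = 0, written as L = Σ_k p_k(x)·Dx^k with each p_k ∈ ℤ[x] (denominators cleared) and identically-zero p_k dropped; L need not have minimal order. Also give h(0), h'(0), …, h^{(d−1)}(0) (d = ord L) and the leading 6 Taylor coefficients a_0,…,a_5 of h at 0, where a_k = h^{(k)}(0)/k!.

f: a_k = 4, 4, 12, 20, 44, 84, …
g: a_k = 0, 6, -9, 18, -81/2, 486/5, …
f+g: L₀ = lclm(L_f,L_g), ord ≤ 1+2.
L = (66 + 270·x + 576·x^2 + 336·x^3 + 288·x^4)·Dx + (4 + 96·x + 492·x^2 + 832·x^3 + 696·x^4 + 480·x^5)·Dx^2 + (-3 - 19·x - 25·x^2 + 39·x^3 + 116·x^4 + 164·x^5 + 96·x^6)·Dx^3  (order 3).
h: a_k = 4, 10, 3, 38, 7/2, 906/5, …
ICs: h(0) = 4, h′(0) = 10, h′′(0) = 6.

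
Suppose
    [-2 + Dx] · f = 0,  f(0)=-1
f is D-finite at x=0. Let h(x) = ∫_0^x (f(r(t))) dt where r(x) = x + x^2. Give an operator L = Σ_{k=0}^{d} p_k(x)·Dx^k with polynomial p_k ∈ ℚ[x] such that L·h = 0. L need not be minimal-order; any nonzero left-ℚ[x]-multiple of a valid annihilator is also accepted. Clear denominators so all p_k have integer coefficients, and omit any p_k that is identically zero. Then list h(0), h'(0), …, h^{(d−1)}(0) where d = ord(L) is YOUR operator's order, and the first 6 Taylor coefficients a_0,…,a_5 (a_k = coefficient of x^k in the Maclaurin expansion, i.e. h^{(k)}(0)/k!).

L = (-2 - 4·x)·Dx + Dx^2  (order 2).
h: a_k = 0, -1, -1, -4/3, -4/3, -4/3, …
ICs: h(0) = 0, h′(0) = -1.

f: a_k = -1, -2, -2, -4/3, -2/3, -4/15, …
Change of var in L_f (x↦r) gives L₀.
h=∫h₀ ⇒ L = L₀·Dx.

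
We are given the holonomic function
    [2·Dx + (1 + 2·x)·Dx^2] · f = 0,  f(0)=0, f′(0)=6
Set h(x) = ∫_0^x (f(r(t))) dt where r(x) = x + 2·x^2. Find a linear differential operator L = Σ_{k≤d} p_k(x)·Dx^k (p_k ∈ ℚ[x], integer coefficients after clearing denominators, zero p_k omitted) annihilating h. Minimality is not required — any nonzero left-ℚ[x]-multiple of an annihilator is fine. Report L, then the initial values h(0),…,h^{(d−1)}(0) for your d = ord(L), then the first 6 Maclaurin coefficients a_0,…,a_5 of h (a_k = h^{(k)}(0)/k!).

L = (-2 + 8·x + 16·x^2)·Dx^2 + (1 + 6·x + 12·x^2 + 16·x^3)·Dx^3  (order 3).
h: a_k = 0, 0, 3, 2, -4, 12/5, …
ICs: h(0) = 0, h′(0) = 0, h′′(0) = 6.

f: a_k = 0, 6, -6, 8, -12, 96/5, …
Substitute x→r, Dx→(1/r')Dx; clear ⇒ L₀.
h=∫₀ˣh₀: take L = L₀·Dx.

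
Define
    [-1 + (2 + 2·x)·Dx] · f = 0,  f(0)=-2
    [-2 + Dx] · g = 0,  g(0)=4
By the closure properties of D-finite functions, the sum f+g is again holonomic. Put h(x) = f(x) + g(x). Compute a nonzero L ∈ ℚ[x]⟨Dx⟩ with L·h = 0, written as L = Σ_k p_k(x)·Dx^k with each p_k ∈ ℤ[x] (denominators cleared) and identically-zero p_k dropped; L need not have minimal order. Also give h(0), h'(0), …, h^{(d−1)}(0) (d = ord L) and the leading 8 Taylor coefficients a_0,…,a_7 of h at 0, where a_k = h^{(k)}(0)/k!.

L = (10 + 8·x) + (-17 - 32·x - 16·x^2)·Dx + (6 + 14·x + 8·x^2)·Dx^2  (order 2).
h: a_k = 2, 7, 33/4, 125/24, 527/192, 1943/1920, 9137/23040, 22373/322560, …
ICs: h(0) = 2, h′(0) = 7.

f: a_k = -2, -1, 1/4, -1/8, 5/64, -7/128, 21/512, -33/1024, …
g: a_k = 4, 8, 8, 16/3, 8/3, 16/15, 16/45, 32/315, …
f+g: L₀ = lclm(L_f,L_g), ord ≤ 1+1.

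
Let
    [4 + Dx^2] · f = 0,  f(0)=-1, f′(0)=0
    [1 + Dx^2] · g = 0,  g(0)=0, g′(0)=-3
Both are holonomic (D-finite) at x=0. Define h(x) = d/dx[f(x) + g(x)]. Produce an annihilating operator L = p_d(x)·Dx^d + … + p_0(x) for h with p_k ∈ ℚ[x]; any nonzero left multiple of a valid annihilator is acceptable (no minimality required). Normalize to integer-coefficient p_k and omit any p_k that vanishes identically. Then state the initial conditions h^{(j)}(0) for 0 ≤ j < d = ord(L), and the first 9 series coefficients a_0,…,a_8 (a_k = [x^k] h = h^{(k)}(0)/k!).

f: a_k = -1, 0, 2, 0, -2/3, 0, 4/45, 0, -2/315, …
g: a_k = 0, -3, 0, 1/2, 0, -1/40, 0, 1/1680, 0, …
L₀ := lclm(L_f,L_g); ord L₀ ≤ 2+2.
h=h₀': d/dx-closure on L₀ ⇒ L.
L = 4 + 5·Dx^2 + Dx^4  (order 4).
h: a_k = -3, 4, 3/2, -8/3, -1/8, 8/15, 1/240, -16/315, -1/13440, …
ICs: h(0) = -3, h′(0) = 4, h′′(0) = 3, h′′′(0) = -16.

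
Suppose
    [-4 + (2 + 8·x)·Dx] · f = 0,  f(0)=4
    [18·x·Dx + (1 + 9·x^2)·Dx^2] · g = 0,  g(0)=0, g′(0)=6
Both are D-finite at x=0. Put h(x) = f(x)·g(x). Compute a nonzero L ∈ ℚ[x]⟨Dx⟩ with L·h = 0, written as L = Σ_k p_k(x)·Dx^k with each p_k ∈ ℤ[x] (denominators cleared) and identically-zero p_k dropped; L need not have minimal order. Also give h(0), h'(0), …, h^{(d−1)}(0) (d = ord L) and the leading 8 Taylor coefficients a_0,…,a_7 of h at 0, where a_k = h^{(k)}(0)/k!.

f: a_k = 4, 8, -8, 16, -40, 112, -336, 1056, …
g: a_k = 0, 6, 0, -18, 0, 486/5, 0, -4374/7, …
h₀=f·g: eliminate ⇒ L₀, order ≤ 1·2.
L = (12 - 36·x - 36·x^2) + (-4 + 2·x + 108·x^2 + 144·x^3)·Dx + (1 + 8·x + 25·x^2 + 72·x^3 + 144·x^4)·Dx^2  (order 2).
h: a_k = 0, 24, 48, -120, -48, 1464/5, 5808/5, -160056/35, …
ICs: h(0) = 0, h′(0) = 24.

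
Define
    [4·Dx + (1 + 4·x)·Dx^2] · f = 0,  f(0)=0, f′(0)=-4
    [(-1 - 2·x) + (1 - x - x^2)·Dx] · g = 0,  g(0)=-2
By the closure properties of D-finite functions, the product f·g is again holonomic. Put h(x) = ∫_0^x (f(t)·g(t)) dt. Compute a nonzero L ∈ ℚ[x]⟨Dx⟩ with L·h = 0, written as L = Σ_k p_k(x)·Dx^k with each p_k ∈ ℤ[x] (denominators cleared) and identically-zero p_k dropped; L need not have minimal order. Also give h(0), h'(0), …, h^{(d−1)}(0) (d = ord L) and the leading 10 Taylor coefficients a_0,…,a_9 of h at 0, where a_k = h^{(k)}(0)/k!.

L = (6 + 16·x)·Dx + (-2 + 16·x + 20·x^2)·Dx^2 + (-1 - 3·x + 5·x^2 + 4·x^3)·Dx^3  (order 3).
h: a_k = 0, 0, 4, -8/3, 32/3, -56/3, 2692/45, -16496/105, 17239/35, -1422056/945, …
ICs: h(0) = 0, h′(0) = 0, h′′(0) = 8.

f: a_k = 0, -4, 8, -64/3, 64, -1024/5, 2048/3, -16384/7, 8192, -262144/9, …
g: a_k = -2, -2, -4, -6, -10, -16, -26, -42, -68, -110, …
h₀=f·g: eliminate ⇒ L₀, order ≤ 2·1.
h=∫₀ˣh₀: take L = L₀·Dx.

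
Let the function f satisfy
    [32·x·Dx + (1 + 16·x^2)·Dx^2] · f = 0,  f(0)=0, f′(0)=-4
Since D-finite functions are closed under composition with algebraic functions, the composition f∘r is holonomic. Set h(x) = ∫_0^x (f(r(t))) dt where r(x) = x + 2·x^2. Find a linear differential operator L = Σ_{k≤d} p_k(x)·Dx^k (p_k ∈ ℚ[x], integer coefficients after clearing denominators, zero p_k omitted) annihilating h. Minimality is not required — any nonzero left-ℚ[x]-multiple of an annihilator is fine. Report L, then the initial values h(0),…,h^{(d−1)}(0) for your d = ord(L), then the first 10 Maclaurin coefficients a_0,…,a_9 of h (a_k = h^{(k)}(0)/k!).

L = (-4 + 32·x + 256·x^2 + 768·x^3 + 768·x^4)·Dx^2 + (1 + 4·x + 16·x^2 + 128·x^3 + 320·x^4 + 256·x^5)·Dx^3  (order 3).
h: a_k = 0, 0, -2, -8/3, 16/3, 128/5, 128/15, -5632/21, -5120/7, 16384/9, …
ICs: h(0) = 0, h′(0) = 0, h′′(0) = -4.

f: a_k = 0, -4, 0, 64/3, 0, -1024/5, 0, 16384/7, 0, -262144/9, …
f∘r: x↦r, Dx↦Dx/r' in L_f ⇒ L₀.
h=∫₀ˣh₀: take L = L₀·Dx.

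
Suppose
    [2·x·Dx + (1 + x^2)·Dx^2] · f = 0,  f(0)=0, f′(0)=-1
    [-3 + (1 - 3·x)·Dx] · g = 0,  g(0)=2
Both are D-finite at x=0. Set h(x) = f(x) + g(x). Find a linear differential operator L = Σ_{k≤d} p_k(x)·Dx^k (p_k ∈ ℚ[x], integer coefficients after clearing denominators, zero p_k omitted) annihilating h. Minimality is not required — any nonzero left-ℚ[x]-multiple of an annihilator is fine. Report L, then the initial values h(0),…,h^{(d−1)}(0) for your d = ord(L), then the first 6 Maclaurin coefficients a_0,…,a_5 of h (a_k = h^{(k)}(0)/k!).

f: a_k = 0, -1, 0, 1/3, 0, -1/5, …
g: a_k = 2, 6, 18, 54, 162, 486, …
Weyl lclm of L_f,L_g ⇒ L₀ (ord ≤ 3).
L = (6 - 72·x - 18·x^2)·Dx + (-28 + 6·x - 60·x^2 - 18·x^3)·Dx^2 + (3 - 8·x - 8·x^3 - 3·x^4)·Dx^3  (order 3).
h: a_k = 2, 5, 18, 163/3, 162, 2429/5, …
ICs: h(0) = 2, h′(0) = 5, h′′(0) = 36.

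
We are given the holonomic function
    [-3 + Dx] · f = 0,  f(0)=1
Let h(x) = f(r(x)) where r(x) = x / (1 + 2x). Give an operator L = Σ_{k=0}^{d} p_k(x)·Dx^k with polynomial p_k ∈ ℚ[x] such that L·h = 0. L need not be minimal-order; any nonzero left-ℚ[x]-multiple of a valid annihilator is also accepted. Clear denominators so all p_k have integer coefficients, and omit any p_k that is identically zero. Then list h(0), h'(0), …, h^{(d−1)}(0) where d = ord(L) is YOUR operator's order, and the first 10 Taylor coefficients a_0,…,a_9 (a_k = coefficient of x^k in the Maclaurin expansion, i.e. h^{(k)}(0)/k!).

L = -3 + (1 + 4·x + 4·x^2)·Dx  (order 1).
h: a_k = 1, 3, -3/2, -3/2, 51/8, -519/40, 1581/80, -12441/560, 45417/4480, 163299/4480, …
ICs: h(0) = 1.

f: a_k = 1, 3, 9/2, 9/2, 27/8, 81/40, 81/80, 243/560, 729/4480, 243/4480, …
Substitute x→r, Dx→(1/r')Dx; clear ⇒ L₀.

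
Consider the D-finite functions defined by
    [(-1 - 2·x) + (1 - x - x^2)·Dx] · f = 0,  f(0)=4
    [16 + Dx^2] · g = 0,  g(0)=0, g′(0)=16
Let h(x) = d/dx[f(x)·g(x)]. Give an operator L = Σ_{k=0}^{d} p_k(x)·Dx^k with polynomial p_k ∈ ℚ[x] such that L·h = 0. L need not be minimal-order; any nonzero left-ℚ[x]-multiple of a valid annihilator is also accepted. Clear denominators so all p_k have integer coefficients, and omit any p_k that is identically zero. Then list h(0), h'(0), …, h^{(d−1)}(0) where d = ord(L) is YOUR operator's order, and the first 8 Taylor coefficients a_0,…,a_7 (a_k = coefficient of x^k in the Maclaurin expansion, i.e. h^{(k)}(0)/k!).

f: a_k = 4, 4, 8, 12, 20, 32, 52, 84, …
g: a_k = 0, 16, 0, -128/3, 0, 512/15, 0, -4096/315, …
Sym-product of L_f,L_g gives L₀ (≤ ord 2).
h=h₀': d/dx-closure on L₀ ⇒ L.
L = (54 - 256·x - 128·x^2 + 256·x^3 + 128·x^4) + (-13 - 10·x + 48·x^2 + 32·x^3)·Dx + (7 - 15·x - 7·x^2 + 16·x^3 + 8·x^4)·Dx^2  (order 2).
h: a_k = 64, 128, -128, 256/3, 576, 4096/5, 62912/45, 169472/63, …
ICs: h(0) = 64, h′(0) = 128.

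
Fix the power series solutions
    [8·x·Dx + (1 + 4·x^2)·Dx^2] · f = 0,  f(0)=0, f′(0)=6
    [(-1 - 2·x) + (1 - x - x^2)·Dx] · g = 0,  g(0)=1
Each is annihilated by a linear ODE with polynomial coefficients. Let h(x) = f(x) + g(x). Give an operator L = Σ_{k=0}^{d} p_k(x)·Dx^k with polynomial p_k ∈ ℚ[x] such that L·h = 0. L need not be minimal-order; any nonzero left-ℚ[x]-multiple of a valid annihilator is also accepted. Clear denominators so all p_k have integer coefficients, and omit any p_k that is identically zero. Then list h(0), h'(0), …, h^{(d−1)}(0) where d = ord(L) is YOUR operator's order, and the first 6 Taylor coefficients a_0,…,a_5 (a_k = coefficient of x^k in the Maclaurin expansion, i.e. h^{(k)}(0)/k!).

f: a_k = 0, 6, 0, -8, 0, 96/5, …
g: a_k = 1, 1, 2, 3, 5, 8, …
Sum ⇒ L₀ = lclm(L_f,L_g) in ℚ(x)⟨Dx⟩.
L = (16 - 64·x - 400·x^2 - 576·x^3 - 696·x^4 - 96·x^6)·Dx + (-13 - 24·x - 22·x^2 - 204·x^3 - 548·x^4 - 488·x^5 - 48·x^6 - 96·x^7)·Dx^2 + (2 + 5·x + 14·x^2 - 2·x^3 + 13·x^4 - 92·x^5 - 48·x^6 - 16·x^7 - 16·x^8)·Dx^3  (order 3).
h: a_k = 1, 7, 2, -5, 5, 136/5, …
ICs: h(0) = 1, h′(0) = 7, h′′(0) = 4.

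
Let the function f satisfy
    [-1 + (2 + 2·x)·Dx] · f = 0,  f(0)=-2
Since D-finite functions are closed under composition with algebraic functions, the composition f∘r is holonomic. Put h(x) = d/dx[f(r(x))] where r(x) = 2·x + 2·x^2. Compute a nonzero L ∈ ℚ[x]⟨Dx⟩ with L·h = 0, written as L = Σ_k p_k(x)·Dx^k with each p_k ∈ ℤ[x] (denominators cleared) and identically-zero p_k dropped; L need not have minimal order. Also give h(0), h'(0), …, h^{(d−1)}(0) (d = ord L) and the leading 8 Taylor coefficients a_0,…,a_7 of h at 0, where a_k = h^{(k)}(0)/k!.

f: a_k = -2, -1, 1/4, -1/8, 5/64, -7/128, 21/512, -33/1024, …
Substitute x→r, Dx→(1/r')Dx; clear ⇒ L₀.
Differentiate: ansatz ord ≤ ord L₀ ⇒ L.
L = 1 + (-1 - 4·x - 6·x^2 - 4·x^3)·Dx  (order 1).
h: a_k = -2, -2, 3, -3, 5/4, 9/4, -49/8, 61/8, …
ICs: h(0) = -2.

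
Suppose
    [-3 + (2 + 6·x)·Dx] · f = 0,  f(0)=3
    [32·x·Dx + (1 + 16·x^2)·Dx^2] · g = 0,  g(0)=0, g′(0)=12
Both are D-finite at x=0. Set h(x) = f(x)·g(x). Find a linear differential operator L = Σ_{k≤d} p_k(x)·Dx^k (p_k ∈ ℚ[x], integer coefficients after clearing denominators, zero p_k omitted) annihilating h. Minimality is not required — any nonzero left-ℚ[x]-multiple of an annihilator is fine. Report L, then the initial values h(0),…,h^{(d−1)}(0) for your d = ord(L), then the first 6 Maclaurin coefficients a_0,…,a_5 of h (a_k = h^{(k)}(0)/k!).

L = (27 - 192·x - 144·x^2) + (-12 + 92·x + 576·x^2 + 576·x^3)·Dx + (4 + 24·x + 100·x^2 + 384·x^3 + 576·x^4)·Dx^2  (order 2).
h: a_k = 0, 36, 54, -465/2, -909/4, 311247/160, …
ICs: h(0) = 0, h′(0) = 36.

f: a_k = 3, 9/2, -27/8, 81/16, -1215/128, 5103/256, …
g: a_k = 0, 12, 0, -64, 0, 3072/5, …
L₀ := L_f ⊗_s L_g (sym. prod.), ord ≤ 2.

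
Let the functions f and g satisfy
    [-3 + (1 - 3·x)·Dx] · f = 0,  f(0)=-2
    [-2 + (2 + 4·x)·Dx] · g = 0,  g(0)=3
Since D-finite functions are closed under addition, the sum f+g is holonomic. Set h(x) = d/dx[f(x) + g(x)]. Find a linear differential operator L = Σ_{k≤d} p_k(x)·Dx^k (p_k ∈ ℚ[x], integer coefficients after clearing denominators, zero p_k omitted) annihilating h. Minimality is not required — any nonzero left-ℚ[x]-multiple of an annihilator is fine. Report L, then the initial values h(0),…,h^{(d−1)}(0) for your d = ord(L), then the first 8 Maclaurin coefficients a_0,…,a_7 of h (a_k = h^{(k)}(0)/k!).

L = (-72 - 54·x) + (-51 - 234·x - 189·x^2)·Dx + (7 + 2·x - 51·x^2 - 54·x^3)·Dx^2  (order 2).
h: a_k = -3, -39, -315/2, -1311/2, -19335/8, -70173/8, -489195/16, -1680903/16, …
ICs: h(0) = -3, h′(0) = -39.

f: a_k = -2, -6, -18, -54, -162, -486, -1458, -4374, …
g: a_k = 3, 3, -3/2, 3/2, -15/8, 21/8, -63/16, 99/16, …
Sum ⇒ L₀ = lclm(L_f,L_g) in ℚ(x)⟨Dx⟩.
h=h₀': d/dx-closure on L₀ ⇒ L.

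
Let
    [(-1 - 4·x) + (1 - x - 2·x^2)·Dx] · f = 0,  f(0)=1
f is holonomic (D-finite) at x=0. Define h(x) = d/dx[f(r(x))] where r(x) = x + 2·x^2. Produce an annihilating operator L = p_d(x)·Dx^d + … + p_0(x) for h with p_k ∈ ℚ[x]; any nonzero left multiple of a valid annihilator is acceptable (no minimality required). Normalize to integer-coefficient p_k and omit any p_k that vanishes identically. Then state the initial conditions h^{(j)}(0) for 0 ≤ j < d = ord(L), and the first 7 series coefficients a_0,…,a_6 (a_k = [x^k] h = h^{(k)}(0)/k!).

L = (10 + 72·x + 240·x^2 + 544·x^3 + 1344·x^4 + 1920·x^5 + 1280·x^6) + (-1 - 7·x - 12·x^2 + 32·x^3 + 200·x^4 + 384·x^5 + 448·x^6 + 256·x^7)·Dx  (order 1).
h: a_k = 1, 10, 51, 212, 845, 3342, 12551, …
ICs: h(0) = 1.

f: a_k = 1, 1, 3, 5, 11, 21, 43, …
f∘r: x↦r, Dx↦Dx/r' in L_f ⇒ L₀.
h₀' ⇒ L via d/dx closure of L₀.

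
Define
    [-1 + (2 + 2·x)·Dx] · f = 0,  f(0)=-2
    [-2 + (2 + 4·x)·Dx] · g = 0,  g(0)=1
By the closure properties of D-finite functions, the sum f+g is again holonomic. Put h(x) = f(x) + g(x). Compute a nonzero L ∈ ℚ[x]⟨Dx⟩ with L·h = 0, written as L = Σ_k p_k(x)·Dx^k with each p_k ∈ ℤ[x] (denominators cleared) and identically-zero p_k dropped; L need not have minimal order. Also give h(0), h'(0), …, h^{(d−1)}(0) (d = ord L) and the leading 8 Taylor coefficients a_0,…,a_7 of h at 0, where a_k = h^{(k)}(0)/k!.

f: a_k = -2, -1, 1/4, -1/8, 5/64, -7/128, 21/512, -33/1024, …
g: a_k = 1, 1, -1/2, 1/2, -5/8, 7/8, -21/16, 33/16, …
L₀ := lclm(L_f,L_g); ord L₀ ≤ 1+1.
L = -1 + (3 + 4·x)·Dx + (2 + 6·x + 4·x^2)·Dx^2  (order 2).
h: a_k = -1, 0, -1/4, 3/8, -35/64, 105/128, -651/512, 2079/1024, …
ICs: h(0) = -1, h′(0) = 0.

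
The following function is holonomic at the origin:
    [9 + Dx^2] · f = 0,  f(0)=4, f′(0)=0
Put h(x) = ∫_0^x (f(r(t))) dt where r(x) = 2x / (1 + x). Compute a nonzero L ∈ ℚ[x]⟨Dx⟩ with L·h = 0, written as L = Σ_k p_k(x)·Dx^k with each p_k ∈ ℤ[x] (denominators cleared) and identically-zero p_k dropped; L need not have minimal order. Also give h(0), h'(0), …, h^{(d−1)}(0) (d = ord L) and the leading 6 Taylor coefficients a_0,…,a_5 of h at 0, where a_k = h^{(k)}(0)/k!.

f: a_k = 4, 0, -18, 0, 27/2, 0, …
L₀ from L_f via x↦r, Dx↦r'^{-1}Dx.
h=∫h₀ ⇒ L = L₀·Dx.
L = 36·Dx + (2 + 6·x + 6·x^2 + 2·x^3)·Dx^2 + (1 + 4·x + 6·x^2 + 4·x^3 + x^4)·Dx^3  (order 3).
h: a_k = 0, 4, 0, -24, 36, 0, …
ICs: h(0) = 0, h′(0) = 4, h′′(0) = 0.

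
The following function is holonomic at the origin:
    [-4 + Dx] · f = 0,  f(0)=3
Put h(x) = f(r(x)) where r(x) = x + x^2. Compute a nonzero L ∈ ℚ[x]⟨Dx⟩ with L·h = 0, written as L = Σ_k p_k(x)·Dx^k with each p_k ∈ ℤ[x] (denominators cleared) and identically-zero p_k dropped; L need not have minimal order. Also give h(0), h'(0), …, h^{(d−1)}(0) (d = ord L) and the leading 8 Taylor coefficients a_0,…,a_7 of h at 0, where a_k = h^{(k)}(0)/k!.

L = (-4 - 8·x) + Dx  (order 1).
h: a_k = 3, 12, 36, 80, 152, 1248/5, 5536/15, 52096/105, …
ICs: h(0) = 3.

f: a_k = 3, 12, 24, 32, 32, 128/5, 256/15, 1024/105, …
Change of var in L_f (x↦r) gives L₀.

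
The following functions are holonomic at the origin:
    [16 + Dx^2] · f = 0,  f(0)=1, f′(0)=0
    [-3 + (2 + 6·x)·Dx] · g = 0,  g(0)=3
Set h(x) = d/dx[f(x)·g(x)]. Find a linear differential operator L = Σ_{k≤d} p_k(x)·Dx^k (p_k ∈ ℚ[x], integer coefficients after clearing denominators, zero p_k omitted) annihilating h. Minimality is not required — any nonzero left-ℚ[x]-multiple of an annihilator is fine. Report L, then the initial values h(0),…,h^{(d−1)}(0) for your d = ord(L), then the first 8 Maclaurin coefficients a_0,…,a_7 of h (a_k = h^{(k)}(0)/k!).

L = (9613 + 83712·x + 273024·x^2 + 442368·x^3 + 331776·x^4) + (-444 - 5940·x - 20736·x^2 - 20736·x^3)·Dx + (364 + 3720·x + 14796·x^2 + 27648·x^3 + 20736·x^4)·Dx^2  (order 2).
h: a_k = 9/2, -219/4, -1485/16, 6337/32, 35115/256, -337609/2560, -1817053/10240, 82369729/430080, …
ICs: h(0) = 9/2, h′(0) = -219/4.

f: a_k = 1, 0, -8, 0, 32/3, 0, -256/45, 0, …
g: a_k = 3, 9/2, -27/8, 81/16, -1215/128, 5103/256, -45927/1024, 216513/2048, …
L₀ := L_f ⊗_s L_g (sym. prod.), ord ≤ 2.
Derive L from L₀ (diff closure).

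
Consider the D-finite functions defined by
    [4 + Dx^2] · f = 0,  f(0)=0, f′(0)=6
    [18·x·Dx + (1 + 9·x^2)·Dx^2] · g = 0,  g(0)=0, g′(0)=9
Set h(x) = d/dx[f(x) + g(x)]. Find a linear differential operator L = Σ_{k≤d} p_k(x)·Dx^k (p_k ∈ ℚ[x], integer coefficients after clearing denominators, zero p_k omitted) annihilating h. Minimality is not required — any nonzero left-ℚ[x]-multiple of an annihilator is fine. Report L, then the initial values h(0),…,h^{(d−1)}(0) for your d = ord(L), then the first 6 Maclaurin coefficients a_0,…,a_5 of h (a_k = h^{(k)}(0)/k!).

f: a_k = 0, 6, 0, -4, 0, 4/5, …
g: a_k = 0, 9, 0, -27, 0, 729/5, …
Sum ⇒ L₀ = lclm(L_f,L_g) in ℚ(x)⟨Dx⟩.
Differentiate: ansatz ord ≤ ord L₀ ⇒ L.
L = (-3744·x + 37584·x^3 + 11664·x^5) + (-28 + 864·x^2 + 10692·x^4 + 5832·x^6)·Dx + (-936·x + 9396·x^3 + 2916·x^5)·Dx^2 + (-7 + 216·x^2 + 2673·x^4 + 1458·x^6)·Dx^3  (order 3).
h: a_k = 15, 0, -93, 0, 733, 0, …
ICs: h(0) = 15, h′(0) = 0, h′′(0) = -186.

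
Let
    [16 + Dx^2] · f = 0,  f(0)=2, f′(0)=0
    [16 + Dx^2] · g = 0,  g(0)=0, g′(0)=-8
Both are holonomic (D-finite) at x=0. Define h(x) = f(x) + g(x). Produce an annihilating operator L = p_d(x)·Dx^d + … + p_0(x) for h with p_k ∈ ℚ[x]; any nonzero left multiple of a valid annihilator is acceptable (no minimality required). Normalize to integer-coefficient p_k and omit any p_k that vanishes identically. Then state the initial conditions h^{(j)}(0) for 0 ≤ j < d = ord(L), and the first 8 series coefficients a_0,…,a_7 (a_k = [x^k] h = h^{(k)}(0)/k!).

f: a_k = 2, 0, -16, 0, 64/3, 0, -512/45, 0, …
g: a_k = 0, -8, 0, 64/3, 0, -256/15, 0, 2048/315, …
h₀=f+g: left-lcm gives L₀, ord ≤ 4.
L = 16 + Dx^2  (order 2).
h: a_k = 2, -8, -16, 64/3, 64/3, -256/15, -512/45, 2048/315, …
ICs: h(0) = 2, h′(0) = -8.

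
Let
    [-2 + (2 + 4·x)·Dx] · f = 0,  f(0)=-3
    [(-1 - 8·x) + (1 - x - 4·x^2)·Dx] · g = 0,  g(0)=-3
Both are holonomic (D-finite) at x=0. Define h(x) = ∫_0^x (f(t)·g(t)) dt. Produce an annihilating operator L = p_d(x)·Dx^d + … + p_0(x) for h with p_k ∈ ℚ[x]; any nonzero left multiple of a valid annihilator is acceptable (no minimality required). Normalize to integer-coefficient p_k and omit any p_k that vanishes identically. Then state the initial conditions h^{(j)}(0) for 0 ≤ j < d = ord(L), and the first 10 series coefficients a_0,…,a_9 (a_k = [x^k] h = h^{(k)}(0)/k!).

L = (2 + 9·x + 12·x^2)·Dx + (-1 - x + 6·x^2 + 8·x^3)·Dx^2  (order 2).
h: a_k = 0, 9, 9, 33/2, 63/2, 2547/40, 1107/8, 33471/112, 10863/16, 195827/128, …
ICs: h(0) = 0, h′(0) = 9.

f: a_k = -3, -3, 3/2, -3/2, 15/8, -21/8, 63/16, -99/16, 1287/128, -2145/128, …
g: a_k = -3, -3, -15, -27, -87, -195, -543, -1323, -3495, -8787, …
Sym-product of L_f,L_g gives L₀ (≤ ord 1).
h=∫h₀ ⇒ L = L₀·Dx.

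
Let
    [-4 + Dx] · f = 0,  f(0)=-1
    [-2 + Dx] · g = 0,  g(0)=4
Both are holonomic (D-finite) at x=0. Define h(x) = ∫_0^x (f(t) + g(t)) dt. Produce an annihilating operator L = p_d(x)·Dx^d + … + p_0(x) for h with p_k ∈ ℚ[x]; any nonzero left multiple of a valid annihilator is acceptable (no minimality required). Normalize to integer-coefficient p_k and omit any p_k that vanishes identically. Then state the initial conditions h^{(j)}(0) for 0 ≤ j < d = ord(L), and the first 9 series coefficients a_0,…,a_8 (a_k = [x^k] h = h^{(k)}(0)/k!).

f: a_k = -1, -4, -8, -32/3, -32/3, -128/15, -256/45, -1024/315, -512/315, …
g: a_k = 4, 8, 8, 16/3, 8/3, 16/15, 16/45, 32/315, 8/315, …
h₀=f+g: left-lcm gives L₀, ord ≤ 2.
h=∫₀ˣh₀: take L = L₀·Dx.
L = 8·Dx - 6·Dx^2 + Dx^3  (order 3).
h: a_k = 0, 3, 2, 0, -4/3, -8/5, -56/45, -16/21, -124/315, …
ICs: h(0) = 0, h′(0) = 3, h′′(0) = 4.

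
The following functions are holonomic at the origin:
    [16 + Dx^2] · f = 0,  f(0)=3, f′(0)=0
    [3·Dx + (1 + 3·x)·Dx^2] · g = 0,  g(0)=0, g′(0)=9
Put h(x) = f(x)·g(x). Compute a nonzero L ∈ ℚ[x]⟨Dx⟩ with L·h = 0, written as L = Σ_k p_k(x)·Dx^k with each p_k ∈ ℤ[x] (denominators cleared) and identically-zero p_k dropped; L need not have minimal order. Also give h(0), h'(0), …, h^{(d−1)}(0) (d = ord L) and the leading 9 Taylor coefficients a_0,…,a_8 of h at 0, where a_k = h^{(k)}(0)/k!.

f: a_k = 3, 0, -24, 0, 32, 0, -256/15, 0, 512/105, …
g: a_k = 0, 9, -27/2, 27, -243/4, 729/5, -729/2, 6561/7, -19683/8, …
f·g: L₀ = L_f ⊗_s L_g, ord ≤ 2·2.
L = (2272 + 127488·x + 781056·x^2 + 1769472·x^3 + 1327104·x^4) + (4416 + 50112·x + 165888·x^2 + 165888·x^3)·Dx + (1022 + 19392·x + 102816·x^2 + 221184·x^3 + 165888·x^4)·Dx^2 + (276 + 3132·x + 10368·x^2 + 10368·x^3)·Dx^3 + (55 + 714·x + 3375·x^2 + 6912·x^3 + 5184·x^4)·Dx^4  (order 4).
h: a_k = 0, 27, -81/2, -135, 567/4, 387/5, -135/2, 807/35, -13869/40, …
ICs: h(0) = 0, h′(0) = 27, h′′(0) = -81, h′′′(0) = -810.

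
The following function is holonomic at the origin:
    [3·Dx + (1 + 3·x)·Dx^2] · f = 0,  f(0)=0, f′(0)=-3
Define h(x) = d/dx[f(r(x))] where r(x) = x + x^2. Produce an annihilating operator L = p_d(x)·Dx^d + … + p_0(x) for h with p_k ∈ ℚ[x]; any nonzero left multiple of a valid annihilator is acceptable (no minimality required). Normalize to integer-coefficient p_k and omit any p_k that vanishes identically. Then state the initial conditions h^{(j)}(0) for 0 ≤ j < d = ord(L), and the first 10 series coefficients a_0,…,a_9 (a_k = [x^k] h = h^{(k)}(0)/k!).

f: a_k = 0, -3, 9/2, -9, 81/4, -243/5, 243/2, -2187/7, 6561/8, -2187, …
Change of var in L_f (x↦r) gives L₀.
h₀' ⇒ L via d/dx closure of L₀.
L = (1 + 6·x + 6·x^2) + (1 + 5·x + 9·x^2 + 6·x^3)·Dx  (order 1).
h: a_k = -3, 3, 0, -9, 27, -54, 81, -81, 0, 243, …
ICs: h(0) = -3.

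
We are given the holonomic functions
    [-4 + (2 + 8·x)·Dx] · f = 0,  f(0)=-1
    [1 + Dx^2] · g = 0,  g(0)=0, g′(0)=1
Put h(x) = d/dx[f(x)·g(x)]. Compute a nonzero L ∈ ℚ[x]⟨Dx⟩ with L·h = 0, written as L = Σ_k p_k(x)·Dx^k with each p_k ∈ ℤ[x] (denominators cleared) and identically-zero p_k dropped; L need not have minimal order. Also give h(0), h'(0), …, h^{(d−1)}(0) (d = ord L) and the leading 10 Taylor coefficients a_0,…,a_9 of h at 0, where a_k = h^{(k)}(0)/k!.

L = (-7 + 336·x + 736·x^2 + 256·x^3 + 256·x^4) + (44 + 144·x - 192·x^2 - 256·x^3)·Dx + (13 + 112·x + 288·x^2 + 256·x^3 + 256·x^4)·Dx^2  (order 2).
h: a_k = -1, -4, 13/2, -44/3, 1159/24, -1641/10, 83009/144, -653603/315, 61260163/8064, -510977233/18144, …
ICs: h(0) = -1, h′(0) = -4.

f: a_k = -1, -2, 2, -4, 10, -28, 84, -264, 858, -2860, …
g: a_k = 0, 1, 0, -1/6, 0, 1/120, 0, -1/5040, 0, 1/362880, …
f·g: L₀ = L_f ⊗_s L_g, ord ≤ 1·2.
Differentiate: ansatz ord ≤ ord L₀ ⇒ L.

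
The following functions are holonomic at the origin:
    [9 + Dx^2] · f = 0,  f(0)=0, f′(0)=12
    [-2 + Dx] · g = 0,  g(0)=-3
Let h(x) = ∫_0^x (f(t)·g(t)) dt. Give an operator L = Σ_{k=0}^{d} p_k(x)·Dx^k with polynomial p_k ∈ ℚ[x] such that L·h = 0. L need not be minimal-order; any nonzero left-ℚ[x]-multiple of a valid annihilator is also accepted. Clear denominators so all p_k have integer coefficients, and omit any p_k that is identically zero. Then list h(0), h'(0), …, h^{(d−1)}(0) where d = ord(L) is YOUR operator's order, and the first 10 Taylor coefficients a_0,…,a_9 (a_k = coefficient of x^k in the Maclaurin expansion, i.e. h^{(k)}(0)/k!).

f: a_k = 0, 12, 0, -18, 0, 81/10, 0, -243/140, 0, 243/1120, …
g: a_k = -3, -6, -6, -4, -2, -4/5, -4/15, -8/105, -2/105, -4/945, …
L₀ := L_f ⊗_s L_g (sym. prod.), ord ≤ 2.
h=∫₀ˣh₀: take L = L₀·Dx.
L = 13·Dx - 4·Dx^2 + Dx^3  (order 3).
h: a_k = 0, 0, -18, -24, -9/2, 12, 199/20, 69/35, -1483/1120, -17/18, …
ICs: h(0) = 0, h′(0) = 0, h′′(0) = -36.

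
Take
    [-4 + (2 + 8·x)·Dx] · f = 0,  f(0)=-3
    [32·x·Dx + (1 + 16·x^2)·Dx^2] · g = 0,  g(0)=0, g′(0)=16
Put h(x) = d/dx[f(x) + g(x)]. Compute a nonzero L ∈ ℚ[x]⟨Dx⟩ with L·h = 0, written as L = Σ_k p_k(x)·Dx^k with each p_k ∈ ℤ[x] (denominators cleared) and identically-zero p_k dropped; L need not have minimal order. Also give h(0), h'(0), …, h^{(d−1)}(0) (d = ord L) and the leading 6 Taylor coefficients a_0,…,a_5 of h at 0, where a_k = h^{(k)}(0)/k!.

f: a_k = -3, -6, 6, -12, 30, -84, …
g: a_k = 0, 16, 0, -256/3, 0, 4096/5, …
Sum ⇒ L₀ = lclm(L_f,L_g) in ℚ(x)⟨Dx⟩.
h₀' ⇒ L via d/dx closure of L₀.
L = (-32 - 320·x + 1536·x^2 + 3072·x^3) + (-22 - 128·x + 320·x^2 + 6144·x^3 + 10752·x^4)·Dx + (-1 + 12·x + 96·x^2 + 384·x^3 + 1792·x^4 + 3072·x^5)·Dx^2  (order 2).
h: a_k = 10, 12, -292, 120, 3676, 1512, …
ICs: h(0) = 10, h′(0) = 12.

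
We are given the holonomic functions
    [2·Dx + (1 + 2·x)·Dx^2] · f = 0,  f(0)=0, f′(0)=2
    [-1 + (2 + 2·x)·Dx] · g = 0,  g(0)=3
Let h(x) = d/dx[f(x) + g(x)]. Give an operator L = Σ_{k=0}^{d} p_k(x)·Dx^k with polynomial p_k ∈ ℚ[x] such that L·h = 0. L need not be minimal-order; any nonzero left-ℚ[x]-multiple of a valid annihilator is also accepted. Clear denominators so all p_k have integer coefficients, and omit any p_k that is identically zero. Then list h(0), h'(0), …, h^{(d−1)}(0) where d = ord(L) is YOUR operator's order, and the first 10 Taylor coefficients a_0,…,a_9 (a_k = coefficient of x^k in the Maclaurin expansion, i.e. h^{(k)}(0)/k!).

f: a_k = 0, 2, -2, 8/3, -4, 32/5, -32/3, 128/7, -32, 512/9, …
g: a_k = 3, 3/2, -3/8, 3/16, -15/128, 21/256, -63/1024, 99/2048, -1287/32768, 2145/65536, …
Sum ⇒ L₀ = lclm(L_f,L_g) in ℚ(x)⟨Dx⟩.
Derive L from L₀ (diff closure).
L = (10 + 4·x) + (29 + 52·x + 20·x^2)·Dx + (6 + 22·x + 24·x^2 + 8·x^3)·Dx^2  (order 2).
h: a_k = 7/2, -19/4, 137/16, -527/32, 8297/256, -32957/512, 262837/2048, -1049863/4096, 33573737/65536, -134254193/131072, …
ICs: h(0) = 7/2, h′(0) = -19/4.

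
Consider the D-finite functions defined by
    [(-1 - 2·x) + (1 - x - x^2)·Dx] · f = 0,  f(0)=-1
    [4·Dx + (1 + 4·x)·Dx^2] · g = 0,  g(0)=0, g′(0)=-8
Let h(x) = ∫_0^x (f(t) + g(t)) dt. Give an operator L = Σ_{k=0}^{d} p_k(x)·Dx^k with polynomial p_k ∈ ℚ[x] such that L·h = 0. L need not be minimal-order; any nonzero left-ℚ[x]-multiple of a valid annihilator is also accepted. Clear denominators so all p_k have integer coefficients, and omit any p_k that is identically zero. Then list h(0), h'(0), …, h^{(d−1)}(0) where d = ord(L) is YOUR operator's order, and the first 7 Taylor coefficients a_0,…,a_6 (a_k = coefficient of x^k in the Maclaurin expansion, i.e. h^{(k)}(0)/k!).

L = (100 + 272·x + 392·x^2 + 144·x^3 + 96·x^4)·Dx^2 + (-7 + 96·x + 434·x^2 + 540·x^3 + 304·x^4 + 160·x^5)·Dx^3 + (-4 - 25·x - 28·x^2 + 46·x^3 + 73·x^4 + 76·x^5 + 32·x^6)·Dx^4  (order 4).
h: a_k = 0, -1, -9/2, 14/3, -137/12, 123/5, -348/5, …
ICs: h(0) = 0, h′(0) = -1, h′′(0) = -9, h′′′(0) = 28.

f: a_k = -1, -1, -2, -3, -5, -8, -13, …
g: a_k = 0, -8, 16, -128/3, 128, -2048/5, 4096/3, …
Sum ⇒ L₀ = lclm(L_f,L_g) in ℚ(x)⟨Dx⟩.
Integrate: L := L₀·Dx.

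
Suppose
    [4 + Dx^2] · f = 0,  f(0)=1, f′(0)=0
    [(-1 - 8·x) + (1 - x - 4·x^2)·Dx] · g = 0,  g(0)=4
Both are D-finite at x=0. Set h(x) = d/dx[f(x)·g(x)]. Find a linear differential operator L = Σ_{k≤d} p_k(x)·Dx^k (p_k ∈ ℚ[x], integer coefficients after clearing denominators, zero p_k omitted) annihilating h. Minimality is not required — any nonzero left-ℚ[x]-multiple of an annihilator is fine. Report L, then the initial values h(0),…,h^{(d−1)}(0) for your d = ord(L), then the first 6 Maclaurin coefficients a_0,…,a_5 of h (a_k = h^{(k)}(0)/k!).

L = (18 - 8·x - 28·x^2 + 32·x^3 + 64·x^4) + (4 + 34·x + 24·x^2 + 64·x^3)·Dx + (-1 + x^2 + 8·x^3 + 16·x^4)·Dx^2  (order 2).
h: a_k = 4, 24, 84, 944/3, 2860/3, 45448/15, …
ICs: h(0) = 4, h′(0) = 24.

f: a_k = 1, 0, -2, 0, 2/3, 0, …
g: a_k = 4, 4, 20, 36, 116, 260, …
h₀=f·g: eliminate ⇒ L₀, order ≤ 2·1.
h₀' ⇒ L via d/dx closure of L₀.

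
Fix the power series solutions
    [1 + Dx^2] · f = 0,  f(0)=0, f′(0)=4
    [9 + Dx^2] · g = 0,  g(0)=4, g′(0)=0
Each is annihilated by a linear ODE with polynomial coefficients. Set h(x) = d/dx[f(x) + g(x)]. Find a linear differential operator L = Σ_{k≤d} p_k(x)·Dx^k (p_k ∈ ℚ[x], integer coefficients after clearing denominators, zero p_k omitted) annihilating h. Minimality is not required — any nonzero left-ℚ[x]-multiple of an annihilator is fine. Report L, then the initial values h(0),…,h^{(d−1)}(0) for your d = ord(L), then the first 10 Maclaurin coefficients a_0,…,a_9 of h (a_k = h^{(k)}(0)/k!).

L = 9 + 10·Dx^2 + Dx^4  (order 4).
h: a_k = 4, -36, -2, 54, 1/6, -243/10, -1/180, 729/140, 1/10080, -729/1120, …
ICs: h(0) = 4, h′(0) = -36, h′′(0) = -4, h′′′(0) = 324.

f: a_k = 0, 4, 0, -2/3, 0, 1/30, 0, -1/1260, 0, 1/90720, …
g: a_k = 4, 0, -18, 0, 27/2, 0, -81/20, 0, 729/1120, 0, …
Sum ⇒ L₀ = lclm(L_f,L_g) in ℚ(x)⟨Dx⟩.
Differentiate: ansatz ord ≤ ord L₀ ⇒ L.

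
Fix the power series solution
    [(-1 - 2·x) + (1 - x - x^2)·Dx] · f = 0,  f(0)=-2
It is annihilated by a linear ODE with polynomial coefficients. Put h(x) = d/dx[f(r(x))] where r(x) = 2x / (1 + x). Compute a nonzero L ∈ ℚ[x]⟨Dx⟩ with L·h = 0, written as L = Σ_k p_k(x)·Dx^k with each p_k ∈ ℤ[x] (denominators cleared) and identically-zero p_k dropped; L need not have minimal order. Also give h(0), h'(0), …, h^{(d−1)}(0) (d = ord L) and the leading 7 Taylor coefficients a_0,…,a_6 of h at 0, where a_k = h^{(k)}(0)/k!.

L = (6 + 30·x + 90·x^2 + 50·x^3) + (-1 - 6·x + 30·x^3 + 25·x^4)·Dx  (order 1).
h: a_k = -4, -24, -60, -240, -500, -1800, -3500, …
ICs: h(0) = -4.

f: a_k = -2, -2, -4, -6, -10, -16, -26, …
L₀ from L_f via x↦r, Dx↦r'^{-1}Dx.
h₀' ⇒ L via d/dx closure of L₀.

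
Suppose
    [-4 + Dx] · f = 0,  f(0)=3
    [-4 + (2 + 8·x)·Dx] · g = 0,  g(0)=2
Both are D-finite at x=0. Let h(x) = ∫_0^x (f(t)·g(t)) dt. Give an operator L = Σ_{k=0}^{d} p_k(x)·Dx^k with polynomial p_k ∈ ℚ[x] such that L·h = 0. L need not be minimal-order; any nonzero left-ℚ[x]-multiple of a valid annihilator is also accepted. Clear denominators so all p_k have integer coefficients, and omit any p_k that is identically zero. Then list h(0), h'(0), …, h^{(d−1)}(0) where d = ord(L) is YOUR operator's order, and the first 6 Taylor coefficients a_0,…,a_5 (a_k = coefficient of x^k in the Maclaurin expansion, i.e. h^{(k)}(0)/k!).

f: a_k = 3, 12, 24, 32, 32, 128/5, …
g: a_k = 2, 4, -4, 8, -20, 56, …
Product ⇒ symmetric product L₀, ord ≤ 1.
h=∫₀ˣh₀: take L = L₀·Dx.
L = (-6 - 16·x)·Dx + (1 + 4·x)·Dx^2  (order 2).
h: a_k = 0, 6, 18, 28, 34, 132/5, …
ICs: h(0) = 0, h′(0) = 6.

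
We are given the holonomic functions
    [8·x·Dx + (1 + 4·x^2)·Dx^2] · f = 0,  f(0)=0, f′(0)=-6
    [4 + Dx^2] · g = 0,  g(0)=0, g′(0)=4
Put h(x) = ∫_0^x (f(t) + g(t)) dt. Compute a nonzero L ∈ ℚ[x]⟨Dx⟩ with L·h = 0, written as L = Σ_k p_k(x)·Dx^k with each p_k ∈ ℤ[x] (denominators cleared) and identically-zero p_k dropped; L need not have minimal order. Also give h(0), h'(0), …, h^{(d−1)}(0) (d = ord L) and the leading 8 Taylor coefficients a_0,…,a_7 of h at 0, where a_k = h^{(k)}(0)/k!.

f: a_k = 0, -6, 0, 8, 0, -96/5, 0, 384/7, …
g: a_k = 0, 4, 0, -8/3, 0, 8/15, 0, -16/315, …
L₀ := lclm(L_f,L_g); ord L₀ ≤ 2+2.
h=∫₀ˣh₀: take L = L₀·Dx.
L = (-352·x + 1792·x^3 + 512·x^5)·Dx^2 + (-4 + 112·x^2 + 576·x^4 + 256·x^6)·Dx^3 + (-88·x + 448·x^3 + 128·x^5)·Dx^4 + (-1 + 28·x^2 + 144·x^4 + 64·x^6)·Dx^5  (order 5).
h: a_k = 0, 0, -1, 0, 4/3, 0, -28/9, 0, …
ICs: h(0) = 0, h′(0) = 0, h′′(0) = -2, h′′′(0) = 0, h′′′′(0) = 32.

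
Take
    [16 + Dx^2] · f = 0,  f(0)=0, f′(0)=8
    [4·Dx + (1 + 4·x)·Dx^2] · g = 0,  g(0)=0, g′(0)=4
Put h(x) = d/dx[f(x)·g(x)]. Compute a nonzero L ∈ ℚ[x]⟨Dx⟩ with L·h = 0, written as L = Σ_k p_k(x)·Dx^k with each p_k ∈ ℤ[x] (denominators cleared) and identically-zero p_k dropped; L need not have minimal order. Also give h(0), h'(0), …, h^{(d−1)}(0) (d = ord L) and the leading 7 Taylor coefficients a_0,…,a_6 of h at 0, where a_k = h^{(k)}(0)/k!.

L = (-6400 - 45056·x - 172032·x^2 + 196608·x^3 + 2818048·x^4 + 6291456·x^5 + 4194304·x^6) + (-1536 - 8192·x + 20480·x^2 + 245760·x^3 + 655360·x^4 + 524288·x^5)·Dx + (-448 - 2816·x - 3584·x^2 + 73728·x^3 + 401408·x^4 + 786432·x^5 + 524288·x^6)·Dx^2 + (-96 - 512·x + 1280·x^2 + 15360·x^3 + 40960·x^4 + 32768·x^5)·Dx^3 + (-3 + 448·x^2 + 3840·x^3 + 14080·x^4 + 24576·x^5 + 16384·x^6)·Dx^4  (order 4).
h: a_k = 0, 64, -192, 1024/3, -5120/3, 22528/3, -444416/15, …
ICs: h(0) = 0, h′(0) = 64, h′′(0) = -384, h′′′(0) = 2048.

f: a_k = 0, 8, 0, -64/3, 0, 256/15, 0, …
g: a_k = 0, 4, -8, 64/3, -64, 1024/5, -2048/3, …
f·g: L₀ = L_f ⊗_s L_g, ord ≤ 2·2.
Derive L from L₀ (diff closure).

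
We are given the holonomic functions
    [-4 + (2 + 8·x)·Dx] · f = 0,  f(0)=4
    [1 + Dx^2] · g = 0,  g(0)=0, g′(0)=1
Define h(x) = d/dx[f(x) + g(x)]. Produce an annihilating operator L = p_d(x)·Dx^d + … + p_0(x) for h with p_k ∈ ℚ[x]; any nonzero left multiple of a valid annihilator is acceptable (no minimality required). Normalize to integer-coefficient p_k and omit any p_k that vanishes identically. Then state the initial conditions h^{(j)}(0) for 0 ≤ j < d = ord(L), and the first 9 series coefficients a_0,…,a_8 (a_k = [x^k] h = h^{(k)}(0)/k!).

f: a_k = 4, 8, -8, 16, -40, 112, -336, 1056, -3432, …
g: a_k = 0, 1, 0, -1/6, 0, 1/120, 0, -1/5040, 0, …
h₀=f+g: left-lcm gives L₀, ord ≤ 3.
Derive L from L₀ (diff closure).
L = (-122 - 16·x - 32·x^2) + (-13 - 60·x - 48·x^2 - 64·x^3)·Dx + (-122 - 16·x - 32·x^2)·Dx^2 + (-13 - 60·x - 48·x^2 - 64·x^3)·Dx^3  (order 3).
h: a_k = 9, -16, 95/2, -160, 13441/24, -2016, 5322239/720, -27456, 4151347201/40320, …
ICs: h(0) = 9, h′(0) = -16, h′′(0) = 95.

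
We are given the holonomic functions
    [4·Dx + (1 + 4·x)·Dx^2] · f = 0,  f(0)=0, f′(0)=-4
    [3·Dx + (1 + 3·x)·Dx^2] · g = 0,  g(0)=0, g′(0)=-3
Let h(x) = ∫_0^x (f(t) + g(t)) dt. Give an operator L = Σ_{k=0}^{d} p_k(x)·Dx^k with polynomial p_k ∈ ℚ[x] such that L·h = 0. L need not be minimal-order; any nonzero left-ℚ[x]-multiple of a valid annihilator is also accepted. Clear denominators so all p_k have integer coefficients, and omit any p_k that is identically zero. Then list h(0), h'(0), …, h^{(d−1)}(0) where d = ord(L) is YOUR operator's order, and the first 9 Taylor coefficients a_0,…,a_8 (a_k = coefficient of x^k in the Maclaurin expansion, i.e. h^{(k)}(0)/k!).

f: a_k = 0, -4, 8, -64/3, 64, -1024/5, 2048/3, -16384/7, 8192, …
g: a_k = 0, -3, 9/2, -9, 81/4, -243/5, 243/2, -2187/7, 6561/8, …
h₀=f+g: left-lcm gives L₀, ord ≤ 4.
∫: right-multiply L₀ by Dx.
L = 24·Dx^2 + (14 + 48·x)·Dx^3 + (1 + 7·x + 12·x^2)·Dx^4  (order 4).
h: a_k = 0, 0, -7/2, 25/6, -91/12, 337/20, -1267/30, 4825/42, -2653/8, …
ICs: h(0) = 0, h′(0) = 0, h′′(0) = -7, h′′′(0) = 25.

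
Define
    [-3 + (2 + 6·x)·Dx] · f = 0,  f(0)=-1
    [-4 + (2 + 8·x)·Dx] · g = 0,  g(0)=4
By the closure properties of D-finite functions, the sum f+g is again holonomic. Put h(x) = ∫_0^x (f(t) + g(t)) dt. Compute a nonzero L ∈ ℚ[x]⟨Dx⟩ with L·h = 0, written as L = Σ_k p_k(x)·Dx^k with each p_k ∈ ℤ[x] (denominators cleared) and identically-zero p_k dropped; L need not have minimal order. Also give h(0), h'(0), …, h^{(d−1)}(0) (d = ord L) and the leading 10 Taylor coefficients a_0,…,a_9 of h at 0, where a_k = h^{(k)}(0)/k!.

f: a_k = -1, -3/2, 9/8, -27/16, 405/128, -1701/256, 15309/1024, -72171/2048, 2814669/32768, -14073345/65536, …
g: a_k = 4, 8, -8, 16, -40, 112, -336, 1056, -3432, 11440, …
f+g: L₀ = lclm(L_f,L_g), ord ≤ 1+1.
h=∫h₀ ⇒ L = L₀·Dx.
L = -6·Dx + (7 + 24·x)·Dx^2 + (2 + 14·x + 24·x^2)·Dx^3  (order 3).
h: a_k = 0, 3, 13/4, -55/24, 229/64, -943/128, 26971/1536, -46965/1024, 2090517/16384, -36548369/98304, …
ICs: h(0) = 0, h′(0) = 3, h′′(0) = 13/2.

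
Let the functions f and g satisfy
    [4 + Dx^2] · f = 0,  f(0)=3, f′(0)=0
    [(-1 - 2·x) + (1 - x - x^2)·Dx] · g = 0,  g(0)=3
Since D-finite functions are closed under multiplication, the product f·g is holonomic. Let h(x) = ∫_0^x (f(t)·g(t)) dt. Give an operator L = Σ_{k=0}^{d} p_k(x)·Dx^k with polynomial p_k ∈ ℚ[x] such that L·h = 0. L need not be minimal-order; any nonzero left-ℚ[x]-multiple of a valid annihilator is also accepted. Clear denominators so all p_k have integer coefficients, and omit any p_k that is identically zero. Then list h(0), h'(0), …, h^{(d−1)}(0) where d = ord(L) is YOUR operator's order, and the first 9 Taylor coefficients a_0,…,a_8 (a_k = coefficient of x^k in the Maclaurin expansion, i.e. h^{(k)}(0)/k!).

L = (-2 + 4·x + 4·x^2)·Dx + (2 + 4·x)·Dx^2 + (-1 + x + x^2)·Dx^3  (order 3).
h: a_k = 0, 9, 9/2, 0, 9/4, 3, 4, 191/35, 311/40, …
ICs: h(0) = 0, h′(0) = 9, h′′(0) = 9.

f: a_k = 3, 0, -6, 0, 2, 0, -4/15, 0, 2/105, …
g: a_k = 3, 3, 6, 9, 15, 24, 39, 63, 102, …
Product ⇒ symmetric product L₀, ord ≤ 2.
h=∫₀ˣh₀: take L = L₀·Dx.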